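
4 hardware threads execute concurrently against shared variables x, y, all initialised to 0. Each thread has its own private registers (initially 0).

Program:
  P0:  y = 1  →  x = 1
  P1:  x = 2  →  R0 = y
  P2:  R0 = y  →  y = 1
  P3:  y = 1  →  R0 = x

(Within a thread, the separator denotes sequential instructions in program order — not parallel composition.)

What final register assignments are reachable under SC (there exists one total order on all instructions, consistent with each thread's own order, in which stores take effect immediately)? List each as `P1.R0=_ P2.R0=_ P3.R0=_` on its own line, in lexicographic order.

P1.R0=0 P2.R0=0 P3.R0=1
P1.R0=0 P2.R0=0 P3.R0=2
P1.R0=0 P2.R0=1 P3.R0=1
P1.R0=0 P2.R0=1 P3.R0=2
P1.R0=1 P2.R0=0 P3.R0=0
P1.R0=1 P2.R0=0 P3.R0=1
P1.R0=1 P2.R0=0 P3.R0=2
P1.R0=1 P2.R0=1 P3.R0=0
P1.R0=1 P2.R0=1 P3.R0=1
P1.R0=1 P2.R0=1 P3.R0=2

outcome vector order: (P1.R0,P2.R0,P3.R0)
|SC outcomes| = 10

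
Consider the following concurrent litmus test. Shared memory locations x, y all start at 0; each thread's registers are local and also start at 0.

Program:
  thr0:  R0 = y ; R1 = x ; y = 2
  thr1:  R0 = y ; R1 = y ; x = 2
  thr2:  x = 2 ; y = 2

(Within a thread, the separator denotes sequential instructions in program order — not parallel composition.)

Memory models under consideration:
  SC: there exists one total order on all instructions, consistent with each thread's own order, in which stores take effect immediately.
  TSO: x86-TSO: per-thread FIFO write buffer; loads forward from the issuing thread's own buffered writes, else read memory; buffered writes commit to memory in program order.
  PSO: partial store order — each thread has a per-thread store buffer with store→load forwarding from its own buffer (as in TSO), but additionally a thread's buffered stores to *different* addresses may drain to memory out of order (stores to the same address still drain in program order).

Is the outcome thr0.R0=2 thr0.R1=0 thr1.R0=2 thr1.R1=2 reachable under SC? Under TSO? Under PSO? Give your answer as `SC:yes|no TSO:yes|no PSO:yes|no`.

outcome vector order: (thr0.R0,thr0.R1,thr1.R0,thr1.R1)
SC: 9 outcomes — {(0,0,0,0); (0,0,0,2); (0,0,2,2); (0,2,0,0); (0,2,0,2); (0,2,2,2); (2,2,0,0); (2,2,0,2); (2,2,2,2)}
TSO: 9 outcomes — {(0,0,0,0); (0,0,0,2); (0,0,2,2); (0,2,0,0); (0,2,0,2); (0,2,2,2); (2,2,0,0); (2,2,0,2); (2,2,2,2)}
PSO: 12 outcomes — {(0,0,0,0); (0,0,0,2); (0,0,2,2); (0,2,0,0); (0,2,0,2); (0,2,2,2); (2,0,0,0); (2,0,0,2); (2,0,2,2); (2,2,0,0); (2,2,0,2); (2,2,2,2)}
target (2,0,2,2) ∈ {PSO}

SC:no TSO:no PSO:yes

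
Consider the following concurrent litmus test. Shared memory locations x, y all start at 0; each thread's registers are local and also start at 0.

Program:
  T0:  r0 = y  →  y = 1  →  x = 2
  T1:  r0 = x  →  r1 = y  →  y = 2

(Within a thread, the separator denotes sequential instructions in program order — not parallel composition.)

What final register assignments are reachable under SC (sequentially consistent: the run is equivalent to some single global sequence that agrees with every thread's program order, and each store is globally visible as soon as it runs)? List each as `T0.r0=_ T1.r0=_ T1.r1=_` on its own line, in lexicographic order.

T0.r0=0 T1.r0=0 T1.r1=0
T0.r0=0 T1.r0=0 T1.r1=1
T0.r0=0 T1.r0=2 T1.r1=1
T0.r0=2 T1.r0=0 T1.r1=0

outcome vector order: (T0.r0,T1.r0,T1.r1)
|SC outcomes| = 4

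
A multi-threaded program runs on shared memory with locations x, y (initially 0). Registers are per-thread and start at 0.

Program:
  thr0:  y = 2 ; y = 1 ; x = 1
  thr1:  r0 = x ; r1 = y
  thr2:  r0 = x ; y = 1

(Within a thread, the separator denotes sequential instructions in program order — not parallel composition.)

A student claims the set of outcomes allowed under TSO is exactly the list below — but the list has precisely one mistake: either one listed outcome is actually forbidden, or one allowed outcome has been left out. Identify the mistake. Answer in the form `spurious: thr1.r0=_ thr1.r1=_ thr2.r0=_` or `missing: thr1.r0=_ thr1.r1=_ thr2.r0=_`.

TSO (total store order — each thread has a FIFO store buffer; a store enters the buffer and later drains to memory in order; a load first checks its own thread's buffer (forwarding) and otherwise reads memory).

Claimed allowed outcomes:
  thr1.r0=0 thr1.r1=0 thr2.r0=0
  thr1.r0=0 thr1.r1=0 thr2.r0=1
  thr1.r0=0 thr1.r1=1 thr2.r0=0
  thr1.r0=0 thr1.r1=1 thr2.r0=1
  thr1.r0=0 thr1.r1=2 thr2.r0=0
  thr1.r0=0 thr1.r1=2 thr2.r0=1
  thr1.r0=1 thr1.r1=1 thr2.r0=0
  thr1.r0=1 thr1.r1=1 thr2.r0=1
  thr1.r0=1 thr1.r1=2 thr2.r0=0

outcome vector order: (thr1.r0,thr1.r1,thr2.r0)
[TSO] allowed = {<0 0 0> <0 0 1> <0 1 0> <0 1 1> <0 2 0> <0 2 1> <1 1 0> <1 1 1>}
claimed∖TSO = {<1 2 0>}

spurious: thr1.r0=1 thr1.r1=2 thr2.r0=0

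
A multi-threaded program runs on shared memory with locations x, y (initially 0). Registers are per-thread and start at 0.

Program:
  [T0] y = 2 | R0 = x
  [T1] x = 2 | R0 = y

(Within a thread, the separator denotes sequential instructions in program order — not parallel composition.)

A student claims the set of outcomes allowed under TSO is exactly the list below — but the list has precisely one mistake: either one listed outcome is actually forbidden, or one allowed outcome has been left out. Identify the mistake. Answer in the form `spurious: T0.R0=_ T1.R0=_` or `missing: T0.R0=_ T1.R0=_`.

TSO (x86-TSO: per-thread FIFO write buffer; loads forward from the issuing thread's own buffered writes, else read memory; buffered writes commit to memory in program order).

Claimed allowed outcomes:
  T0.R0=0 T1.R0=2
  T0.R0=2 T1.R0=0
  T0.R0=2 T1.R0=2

missing: T0.R0=0 T1.R0=0

outcome vector order: (T0.R0,T1.R0)
[TSO] allowed = {(0,0) (0,2) (2,0) (2,2)}
TSO∖claimed = {(0,0)}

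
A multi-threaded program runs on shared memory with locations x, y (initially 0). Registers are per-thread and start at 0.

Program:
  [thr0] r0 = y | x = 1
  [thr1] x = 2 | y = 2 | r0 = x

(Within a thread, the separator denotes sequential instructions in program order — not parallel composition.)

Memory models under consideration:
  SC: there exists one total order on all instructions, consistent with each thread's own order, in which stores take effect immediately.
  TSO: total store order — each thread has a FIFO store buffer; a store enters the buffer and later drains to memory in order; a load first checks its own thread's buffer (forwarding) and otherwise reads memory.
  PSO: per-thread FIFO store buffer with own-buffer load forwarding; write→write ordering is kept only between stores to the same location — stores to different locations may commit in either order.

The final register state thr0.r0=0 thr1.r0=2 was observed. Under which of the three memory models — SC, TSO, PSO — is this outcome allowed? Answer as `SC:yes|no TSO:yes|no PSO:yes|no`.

SC:yes TSO:yes PSO:yes

outcome vector order: (thr0.r0,thr1.r0)
SC: 4 outcomes — {<0 1>, <0 2>, <2 1>, <2 2>}
TSO: 4 outcomes — {<0 1>, <0 2>, <2 1>, <2 2>}
PSO: 4 outcomes — {<0 1>, <0 2>, <2 1>, <2 2>}
target <0 2> ∈ {SC,TSO,PSO}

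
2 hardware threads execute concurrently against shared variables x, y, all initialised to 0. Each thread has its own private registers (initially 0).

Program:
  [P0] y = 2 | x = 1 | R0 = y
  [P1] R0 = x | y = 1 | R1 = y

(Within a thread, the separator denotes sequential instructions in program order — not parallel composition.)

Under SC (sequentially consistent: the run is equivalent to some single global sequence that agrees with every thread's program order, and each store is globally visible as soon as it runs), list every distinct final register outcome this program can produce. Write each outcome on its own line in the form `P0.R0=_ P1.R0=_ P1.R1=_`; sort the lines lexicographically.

outcome vector order: (P0.R0,P1.R0,P1.R1)
|SC outcomes| = 5

P0.R0=1 P1.R0=0 P1.R1=1
P0.R0=1 P1.R0=1 P1.R1=1
P0.R0=2 P1.R0=0 P1.R1=1
P0.R0=2 P1.R0=0 P1.R1=2
P0.R0=2 P1.R0=1 P1.R1=1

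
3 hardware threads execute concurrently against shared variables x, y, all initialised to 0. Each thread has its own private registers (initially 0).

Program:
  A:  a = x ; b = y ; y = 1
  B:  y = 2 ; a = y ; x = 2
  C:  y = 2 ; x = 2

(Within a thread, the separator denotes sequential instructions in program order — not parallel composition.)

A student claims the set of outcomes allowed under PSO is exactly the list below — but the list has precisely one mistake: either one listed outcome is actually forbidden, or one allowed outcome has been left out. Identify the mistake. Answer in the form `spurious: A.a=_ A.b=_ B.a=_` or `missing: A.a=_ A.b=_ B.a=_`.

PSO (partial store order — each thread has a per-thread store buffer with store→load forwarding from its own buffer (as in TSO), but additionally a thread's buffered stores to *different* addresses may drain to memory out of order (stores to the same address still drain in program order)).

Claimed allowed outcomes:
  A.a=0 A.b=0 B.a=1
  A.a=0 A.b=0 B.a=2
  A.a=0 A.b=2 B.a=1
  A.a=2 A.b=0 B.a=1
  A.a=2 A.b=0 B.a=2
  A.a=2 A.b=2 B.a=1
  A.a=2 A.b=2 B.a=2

outcome vector order: (A.a,A.b,B.a)
PSO (8): (0,0,1) (0,0,2) (0,2,1) (0,2,2) (2,0,1) (2,0,2) (2,2,1) (2,2,2)
PSO∖claimed = {(0,2,2)}

missing: A.a=0 A.b=2 B.a=2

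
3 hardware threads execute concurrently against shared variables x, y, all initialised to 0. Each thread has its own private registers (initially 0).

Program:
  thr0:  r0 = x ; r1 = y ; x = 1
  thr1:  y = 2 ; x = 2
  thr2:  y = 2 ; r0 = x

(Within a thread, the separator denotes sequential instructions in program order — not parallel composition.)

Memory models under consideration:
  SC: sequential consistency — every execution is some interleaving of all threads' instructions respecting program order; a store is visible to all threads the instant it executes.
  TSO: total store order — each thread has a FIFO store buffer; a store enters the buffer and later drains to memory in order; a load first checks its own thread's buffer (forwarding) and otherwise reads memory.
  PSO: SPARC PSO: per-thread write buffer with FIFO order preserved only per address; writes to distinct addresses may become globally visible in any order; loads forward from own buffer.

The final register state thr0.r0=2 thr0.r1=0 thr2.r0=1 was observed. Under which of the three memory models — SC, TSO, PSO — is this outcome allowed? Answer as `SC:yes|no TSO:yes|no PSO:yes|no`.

outcome vector order: (thr0.r0,thr0.r1,thr2.r0)
SC: 9 outcomes — {0/0/0; 0/0/1; 0/0/2; 0/2/0; 0/2/1; 0/2/2; 2/2/0; 2/2/1; 2/2/2}
TSO: 9 outcomes — {0/0/0; 0/0/1; 0/0/2; 0/2/0; 0/2/1; 0/2/2; 2/2/0; 2/2/1; 2/2/2}
PSO: 12 outcomes — {0/0/0; 0/0/1; 0/0/2; 0/2/0; 0/2/1; 0/2/2; 2/0/0; 2/0/1; 2/0/2; 2/2/0; 2/2/1; 2/2/2}
target 2/0/1 ∈ {PSO}

SC:no TSO:no PSO:yes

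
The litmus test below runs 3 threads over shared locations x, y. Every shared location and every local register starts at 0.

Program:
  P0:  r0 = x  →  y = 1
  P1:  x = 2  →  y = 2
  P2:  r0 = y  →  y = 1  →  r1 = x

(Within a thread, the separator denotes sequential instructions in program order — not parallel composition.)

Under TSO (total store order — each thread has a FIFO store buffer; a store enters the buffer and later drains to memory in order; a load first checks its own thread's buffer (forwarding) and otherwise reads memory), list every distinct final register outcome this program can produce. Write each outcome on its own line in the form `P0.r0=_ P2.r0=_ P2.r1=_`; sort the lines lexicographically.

P0.r0=0 P2.r0=0 P2.r1=0
P0.r0=0 P2.r0=0 P2.r1=2
P0.r0=0 P2.r0=1 P2.r1=0
P0.r0=0 P2.r0=1 P2.r1=2
P0.r0=0 P2.r0=2 P2.r1=2
P0.r0=2 P2.r0=0 P2.r1=0
P0.r0=2 P2.r0=0 P2.r1=2
P0.r0=2 P2.r0=1 P2.r1=2
P0.r0=2 P2.r0=2 P2.r1=2

outcome vector order: (P0.r0,P2.r0,P2.r1)
|TSO outcomes| = 9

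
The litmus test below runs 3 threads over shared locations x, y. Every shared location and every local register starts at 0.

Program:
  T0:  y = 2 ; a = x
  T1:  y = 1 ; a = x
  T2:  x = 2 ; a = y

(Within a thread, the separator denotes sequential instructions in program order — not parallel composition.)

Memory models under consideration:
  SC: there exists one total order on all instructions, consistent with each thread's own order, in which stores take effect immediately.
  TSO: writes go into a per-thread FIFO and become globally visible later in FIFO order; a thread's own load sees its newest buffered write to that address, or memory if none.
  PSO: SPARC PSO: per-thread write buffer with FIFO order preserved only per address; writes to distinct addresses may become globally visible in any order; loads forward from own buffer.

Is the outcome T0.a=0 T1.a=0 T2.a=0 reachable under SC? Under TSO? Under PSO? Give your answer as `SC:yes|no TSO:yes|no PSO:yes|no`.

SC:no TSO:yes PSO:yes

outcome vector order: (T0.a,T1.a,T2.a)
SC (9): (0,0,1) (0,0,2) (0,2,1) (0,2,2) (2,0,1) (2,0,2) (2,2,0) (2,2,1) (2,2,2)
TSO (12): (0,0,0) (0,0,1) (0,0,2) (0,2,0) (0,2,1) (0,2,2) (2,0,0) (2,0,1) (2,0,2) (2,2,0) (2,2,1) (2,2,2)
PSO (12): (0,0,0) (0,0,1) (0,0,2) (0,2,0) (0,2,1) (0,2,2) (2,0,0) (2,0,1) (2,0,2) (2,2,0) (2,2,1) (2,2,2)
target (0,0,0) ∈ {TSO,PSO}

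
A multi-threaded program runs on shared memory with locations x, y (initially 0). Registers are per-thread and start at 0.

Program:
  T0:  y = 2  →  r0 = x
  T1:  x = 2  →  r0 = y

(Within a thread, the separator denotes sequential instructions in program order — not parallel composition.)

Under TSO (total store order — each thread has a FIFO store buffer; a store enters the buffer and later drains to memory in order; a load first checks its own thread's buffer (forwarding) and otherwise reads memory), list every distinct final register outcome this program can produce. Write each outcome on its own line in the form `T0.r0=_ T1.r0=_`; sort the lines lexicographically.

T0.r0=0 T1.r0=0
T0.r0=0 T1.r0=2
T0.r0=2 T1.r0=0
T0.r0=2 T1.r0=2

outcome vector order: (T0.r0,T1.r0)
|TSO outcomes| = 4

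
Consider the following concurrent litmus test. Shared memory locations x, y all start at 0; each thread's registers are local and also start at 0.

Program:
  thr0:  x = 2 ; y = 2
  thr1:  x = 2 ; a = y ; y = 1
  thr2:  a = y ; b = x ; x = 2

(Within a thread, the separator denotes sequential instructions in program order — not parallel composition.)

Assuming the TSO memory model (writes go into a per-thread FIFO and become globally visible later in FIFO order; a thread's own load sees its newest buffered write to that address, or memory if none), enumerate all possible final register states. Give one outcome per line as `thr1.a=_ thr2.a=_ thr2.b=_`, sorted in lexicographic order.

thr1.a=0 thr2.a=0 thr2.b=0
thr1.a=0 thr2.a=0 thr2.b=2
thr1.a=0 thr2.a=1 thr2.b=2
thr1.a=0 thr2.a=2 thr2.b=2
thr1.a=2 thr2.a=0 thr2.b=0
thr1.a=2 thr2.a=0 thr2.b=2
thr1.a=2 thr2.a=1 thr2.b=2
thr1.a=2 thr2.a=2 thr2.b=2

outcome vector order: (thr1.a,thr2.a,thr2.b)
|TSO outcomes| = 8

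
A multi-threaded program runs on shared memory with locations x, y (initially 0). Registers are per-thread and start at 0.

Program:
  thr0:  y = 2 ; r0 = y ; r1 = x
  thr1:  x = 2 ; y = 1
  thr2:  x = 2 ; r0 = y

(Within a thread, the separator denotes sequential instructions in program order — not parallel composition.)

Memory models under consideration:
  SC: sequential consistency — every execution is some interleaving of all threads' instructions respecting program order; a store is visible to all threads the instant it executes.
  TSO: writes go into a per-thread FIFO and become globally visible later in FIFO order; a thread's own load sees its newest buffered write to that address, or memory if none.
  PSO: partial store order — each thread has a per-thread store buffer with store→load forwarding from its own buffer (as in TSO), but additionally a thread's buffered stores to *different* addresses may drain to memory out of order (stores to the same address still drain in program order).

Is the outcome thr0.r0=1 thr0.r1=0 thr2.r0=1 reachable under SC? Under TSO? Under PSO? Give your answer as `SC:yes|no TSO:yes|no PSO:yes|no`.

SC:no TSO:no PSO:yes

outcome vector order: (thr0.r0,thr0.r1,thr2.r0)
[SC] allowed = {(1,2,0) (1,2,1) (1,2,2) (2,0,1) (2,0,2) (2,2,0) (2,2,1) (2,2,2)}
[TSO] allowed = {(1,2,0) (1,2,1) (1,2,2) (2,0,0) (2,0,1) (2,0,2) (2,2,0) (2,2,1) (2,2,2)}
[PSO] allowed = {(1,0,0) (1,0,1) (1,0,2) (1,2,0) (1,2,1) (1,2,2) (2,0,0) (2,0,1) (2,0,2) (2,2,0) (2,2,1) (2,2,2)}
target (1,0,1) ∈ {PSO}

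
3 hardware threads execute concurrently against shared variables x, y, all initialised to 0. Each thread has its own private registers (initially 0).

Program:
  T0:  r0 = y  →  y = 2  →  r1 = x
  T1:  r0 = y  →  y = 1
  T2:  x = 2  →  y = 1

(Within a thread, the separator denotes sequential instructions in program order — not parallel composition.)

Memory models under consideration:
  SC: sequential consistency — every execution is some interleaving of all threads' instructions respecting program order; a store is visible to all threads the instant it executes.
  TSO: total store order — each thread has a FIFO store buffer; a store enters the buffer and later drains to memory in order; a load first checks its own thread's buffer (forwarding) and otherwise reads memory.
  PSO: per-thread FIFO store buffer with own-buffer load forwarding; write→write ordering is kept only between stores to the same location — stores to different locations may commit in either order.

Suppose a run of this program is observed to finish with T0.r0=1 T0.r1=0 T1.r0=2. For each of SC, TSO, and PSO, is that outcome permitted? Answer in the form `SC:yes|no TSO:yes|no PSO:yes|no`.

SC:no TSO:no PSO:yes

outcome vector order: (T0.r0,T0.r1,T1.r0)
[SC] allowed = {(0,0,0); (0,0,1); (0,0,2); (0,2,0); (0,2,1); (0,2,2); (1,0,0); (1,2,0); (1,2,1); (1,2,2)}
[TSO] allowed = {(0,0,0); (0,0,1); (0,0,2); (0,2,0); (0,2,1); (0,2,2); (1,0,0); (1,2,0); (1,2,1); (1,2,2)}
[PSO] allowed = {(0,0,0); (0,0,1); (0,0,2); (0,2,0); (0,2,1); (0,2,2); (1,0,0); (1,0,1); (1,0,2); (1,2,0); (1,2,1); (1,2,2)}
target (1,0,2) ∈ {PSO}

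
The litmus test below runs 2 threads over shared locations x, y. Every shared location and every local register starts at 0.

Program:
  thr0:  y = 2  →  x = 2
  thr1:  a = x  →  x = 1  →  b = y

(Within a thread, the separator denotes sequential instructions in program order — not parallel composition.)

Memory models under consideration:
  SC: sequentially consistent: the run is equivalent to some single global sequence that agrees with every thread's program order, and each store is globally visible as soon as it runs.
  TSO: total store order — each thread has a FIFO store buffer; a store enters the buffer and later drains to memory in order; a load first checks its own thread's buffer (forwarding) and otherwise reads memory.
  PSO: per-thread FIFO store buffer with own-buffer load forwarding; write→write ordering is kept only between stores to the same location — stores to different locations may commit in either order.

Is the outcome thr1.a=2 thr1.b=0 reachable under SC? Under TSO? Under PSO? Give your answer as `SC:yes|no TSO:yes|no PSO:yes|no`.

outcome vector order: (thr1.a,thr1.b)
SC: 3 outcomes — {0/0 0/2 2/2}
TSO: 3 outcomes — {0/0 0/2 2/2}
PSO: 4 outcomes — {0/0 0/2 2/0 2/2}
target 2/0 ∈ {PSO}

SC:no TSO:no PSO:yes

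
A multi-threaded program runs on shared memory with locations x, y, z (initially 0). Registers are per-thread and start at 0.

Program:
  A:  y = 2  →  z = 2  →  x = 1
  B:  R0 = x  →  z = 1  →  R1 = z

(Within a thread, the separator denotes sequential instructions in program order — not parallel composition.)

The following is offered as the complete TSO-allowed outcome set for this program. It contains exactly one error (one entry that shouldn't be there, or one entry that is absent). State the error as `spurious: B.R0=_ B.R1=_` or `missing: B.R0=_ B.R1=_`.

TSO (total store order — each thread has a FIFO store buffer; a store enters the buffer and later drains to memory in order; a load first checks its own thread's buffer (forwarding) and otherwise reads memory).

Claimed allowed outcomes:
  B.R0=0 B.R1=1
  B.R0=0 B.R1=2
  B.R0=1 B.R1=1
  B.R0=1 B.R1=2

spurious: B.R0=1 B.R1=2

outcome vector order: (B.R0,B.R1)
TSO (3): 01, 02, 11
claimed∖TSO = {12}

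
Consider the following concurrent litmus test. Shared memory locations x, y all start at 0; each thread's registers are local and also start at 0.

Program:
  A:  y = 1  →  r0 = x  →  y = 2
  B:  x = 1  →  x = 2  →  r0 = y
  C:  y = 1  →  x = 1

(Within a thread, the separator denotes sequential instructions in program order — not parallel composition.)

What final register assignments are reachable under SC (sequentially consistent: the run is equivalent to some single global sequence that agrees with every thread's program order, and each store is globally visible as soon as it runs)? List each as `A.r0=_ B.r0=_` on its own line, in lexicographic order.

outcome vector order: (A.r0,B.r0)
|SC outcomes| = 8

A.r0=0 B.r0=1
A.r0=0 B.r0=2
A.r0=1 B.r0=0
A.r0=1 B.r0=1
A.r0=1 B.r0=2
A.r0=2 B.r0=0
A.r0=2 B.r0=1
A.r0=2 B.r0=2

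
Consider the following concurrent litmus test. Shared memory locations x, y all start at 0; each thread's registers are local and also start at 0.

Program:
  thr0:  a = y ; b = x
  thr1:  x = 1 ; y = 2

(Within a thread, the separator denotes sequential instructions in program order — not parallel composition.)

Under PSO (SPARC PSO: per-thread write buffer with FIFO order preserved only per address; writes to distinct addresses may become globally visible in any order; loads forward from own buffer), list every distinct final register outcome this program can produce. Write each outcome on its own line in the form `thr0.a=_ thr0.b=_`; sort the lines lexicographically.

outcome vector order: (thr0.a,thr0.b)
|PSO outcomes| = 4

thr0.a=0 thr0.b=0
thr0.a=0 thr0.b=1
thr0.a=2 thr0.b=0
thr0.a=2 thr0.b=1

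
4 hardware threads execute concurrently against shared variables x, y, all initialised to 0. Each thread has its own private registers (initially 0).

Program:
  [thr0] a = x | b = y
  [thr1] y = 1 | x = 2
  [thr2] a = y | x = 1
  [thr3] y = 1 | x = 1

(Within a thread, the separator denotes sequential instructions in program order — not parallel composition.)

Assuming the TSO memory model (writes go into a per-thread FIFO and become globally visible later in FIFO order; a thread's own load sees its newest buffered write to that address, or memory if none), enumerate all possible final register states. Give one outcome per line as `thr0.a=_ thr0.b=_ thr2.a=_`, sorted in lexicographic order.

outcome vector order: (thr0.a,thr0.b,thr2.a)
|TSO outcomes| = 9

thr0.a=0 thr0.b=0 thr2.a=0
thr0.a=0 thr0.b=0 thr2.a=1
thr0.a=0 thr0.b=1 thr2.a=0
thr0.a=0 thr0.b=1 thr2.a=1
thr0.a=1 thr0.b=0 thr2.a=0
thr0.a=1 thr0.b=1 thr2.a=0
thr0.a=1 thr0.b=1 thr2.a=1
thr0.a=2 thr0.b=1 thr2.a=0
thr0.a=2 thr0.b=1 thr2.a=1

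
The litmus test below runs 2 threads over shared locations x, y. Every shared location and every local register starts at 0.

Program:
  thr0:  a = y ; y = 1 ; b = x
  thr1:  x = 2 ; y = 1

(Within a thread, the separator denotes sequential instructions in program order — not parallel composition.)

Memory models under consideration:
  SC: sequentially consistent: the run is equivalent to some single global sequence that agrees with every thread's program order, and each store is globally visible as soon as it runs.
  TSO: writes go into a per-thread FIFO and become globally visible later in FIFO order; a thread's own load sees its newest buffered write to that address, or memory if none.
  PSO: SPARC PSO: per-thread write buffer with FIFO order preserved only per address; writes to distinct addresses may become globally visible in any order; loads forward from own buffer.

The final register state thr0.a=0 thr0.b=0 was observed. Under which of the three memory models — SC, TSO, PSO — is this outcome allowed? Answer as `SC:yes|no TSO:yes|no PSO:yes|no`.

outcome vector order: (thr0.a,thr0.b)
SC: 3 outcomes — {(0,0), (0,2), (1,2)}
TSO: 3 outcomes — {(0,0), (0,2), (1,2)}
PSO: 4 outcomes — {(0,0), (0,2), (1,0), (1,2)}
target (0,0) ∈ {SC,TSO,PSO}

SC:yes TSO:yes PSO:yes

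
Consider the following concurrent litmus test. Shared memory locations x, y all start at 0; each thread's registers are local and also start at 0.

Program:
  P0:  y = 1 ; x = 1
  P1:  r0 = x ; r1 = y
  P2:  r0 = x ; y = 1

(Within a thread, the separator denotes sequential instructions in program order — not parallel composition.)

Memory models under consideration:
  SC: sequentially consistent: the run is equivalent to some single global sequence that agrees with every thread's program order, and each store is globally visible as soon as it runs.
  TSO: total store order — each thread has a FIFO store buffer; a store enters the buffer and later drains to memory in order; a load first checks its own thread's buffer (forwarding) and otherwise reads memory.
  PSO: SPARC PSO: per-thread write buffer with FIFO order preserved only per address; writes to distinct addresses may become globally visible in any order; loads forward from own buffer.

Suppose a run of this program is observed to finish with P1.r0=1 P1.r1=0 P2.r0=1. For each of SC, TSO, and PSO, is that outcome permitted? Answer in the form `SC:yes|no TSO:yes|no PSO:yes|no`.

SC:no TSO:no PSO:yes

outcome vector order: (P1.r0,P1.r1,P2.r0)
SC (6): <0 0 0>, <0 0 1>, <0 1 0>, <0 1 1>, <1 1 0>, <1 1 1>
TSO (6): <0 0 0>, <0 0 1>, <0 1 0>, <0 1 1>, <1 1 0>, <1 1 1>
PSO (8): <0 0 0>, <0 0 1>, <0 1 0>, <0 1 1>, <1 0 0>, <1 0 1>, <1 1 0>, <1 1 1>
target <1 0 1> ∈ {PSO}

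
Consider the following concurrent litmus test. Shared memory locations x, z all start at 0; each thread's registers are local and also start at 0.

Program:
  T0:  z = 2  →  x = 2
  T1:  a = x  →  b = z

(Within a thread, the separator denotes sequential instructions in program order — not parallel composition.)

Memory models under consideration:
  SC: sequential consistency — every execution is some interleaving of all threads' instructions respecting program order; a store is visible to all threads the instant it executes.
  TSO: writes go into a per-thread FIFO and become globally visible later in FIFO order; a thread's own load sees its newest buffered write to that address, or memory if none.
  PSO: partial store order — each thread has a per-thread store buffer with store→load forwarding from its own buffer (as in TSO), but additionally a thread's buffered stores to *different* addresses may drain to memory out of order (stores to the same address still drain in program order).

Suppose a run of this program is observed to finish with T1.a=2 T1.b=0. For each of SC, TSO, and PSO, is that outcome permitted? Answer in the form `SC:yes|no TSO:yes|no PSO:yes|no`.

SC:no TSO:no PSO:yes

outcome vector order: (T1.a,T1.b)
under SC → (0,0), (0,2), (2,2)
under TSO → (0,0), (0,2), (2,2)
under PSO → (0,0), (0,2), (2,0), (2,2)
target (2,0) ∈ {PSO}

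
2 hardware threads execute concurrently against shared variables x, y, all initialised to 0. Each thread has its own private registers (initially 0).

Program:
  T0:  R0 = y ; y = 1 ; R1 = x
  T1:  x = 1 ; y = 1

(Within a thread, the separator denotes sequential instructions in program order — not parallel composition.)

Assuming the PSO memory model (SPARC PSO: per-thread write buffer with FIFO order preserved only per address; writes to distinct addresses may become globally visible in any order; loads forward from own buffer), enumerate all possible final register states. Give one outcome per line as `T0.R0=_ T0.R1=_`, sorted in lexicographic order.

T0.R0=0 T0.R1=0
T0.R0=0 T0.R1=1
T0.R0=1 T0.R1=0
T0.R0=1 T0.R1=1

outcome vector order: (T0.R0,T0.R1)
|PSO outcomes| = 4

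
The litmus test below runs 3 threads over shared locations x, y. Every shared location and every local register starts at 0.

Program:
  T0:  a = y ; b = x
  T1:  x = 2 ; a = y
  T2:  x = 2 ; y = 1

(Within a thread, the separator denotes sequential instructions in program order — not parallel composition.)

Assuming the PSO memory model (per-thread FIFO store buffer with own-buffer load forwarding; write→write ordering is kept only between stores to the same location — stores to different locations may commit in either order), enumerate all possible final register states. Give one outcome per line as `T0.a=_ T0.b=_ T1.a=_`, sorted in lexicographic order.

T0.a=0 T0.b=0 T1.a=0
T0.a=0 T0.b=0 T1.a=1
T0.a=0 T0.b=2 T1.a=0
T0.a=0 T0.b=2 T1.a=1
T0.a=1 T0.b=0 T1.a=0
T0.a=1 T0.b=0 T1.a=1
T0.a=1 T0.b=2 T1.a=0
T0.a=1 T0.b=2 T1.a=1

outcome vector order: (T0.a,T0.b,T1.a)
|PSO outcomes| = 8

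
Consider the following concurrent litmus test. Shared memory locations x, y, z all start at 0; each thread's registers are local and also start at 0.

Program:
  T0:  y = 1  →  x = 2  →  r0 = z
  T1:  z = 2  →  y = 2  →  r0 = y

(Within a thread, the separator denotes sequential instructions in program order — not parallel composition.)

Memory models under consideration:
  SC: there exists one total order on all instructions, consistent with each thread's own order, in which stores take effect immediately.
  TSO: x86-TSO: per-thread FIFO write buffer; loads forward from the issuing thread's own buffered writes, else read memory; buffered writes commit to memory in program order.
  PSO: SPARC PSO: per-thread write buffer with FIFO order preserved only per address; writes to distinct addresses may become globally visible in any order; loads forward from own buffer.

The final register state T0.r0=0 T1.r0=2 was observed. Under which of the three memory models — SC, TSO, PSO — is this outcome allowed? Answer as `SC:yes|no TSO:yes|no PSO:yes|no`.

outcome vector order: (T0.r0,T1.r0)
[SC] allowed = {(0,2) (2,1) (2,2)}
[TSO] allowed = {(0,1) (0,2) (2,1) (2,2)}
[PSO] allowed = {(0,1) (0,2) (2,1) (2,2)}
target (0,2) ∈ {SC,TSO,PSO}

SC:yes TSO:yes PSO:yes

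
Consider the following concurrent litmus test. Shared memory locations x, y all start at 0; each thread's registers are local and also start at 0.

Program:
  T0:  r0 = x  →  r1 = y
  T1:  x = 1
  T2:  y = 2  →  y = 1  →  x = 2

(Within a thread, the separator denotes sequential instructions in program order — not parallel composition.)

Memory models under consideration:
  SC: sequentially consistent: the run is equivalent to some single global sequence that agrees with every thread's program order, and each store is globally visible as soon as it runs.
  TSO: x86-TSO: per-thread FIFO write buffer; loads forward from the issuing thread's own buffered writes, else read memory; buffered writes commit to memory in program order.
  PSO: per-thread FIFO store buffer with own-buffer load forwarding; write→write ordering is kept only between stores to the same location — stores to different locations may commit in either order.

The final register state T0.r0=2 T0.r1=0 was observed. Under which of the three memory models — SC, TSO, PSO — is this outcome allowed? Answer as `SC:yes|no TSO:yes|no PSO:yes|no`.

outcome vector order: (T0.r0,T0.r1)
under SC → 0/0, 0/1, 0/2, 1/0, 1/1, 1/2, 2/1
under TSO → 0/0, 0/1, 0/2, 1/0, 1/1, 1/2, 2/1
under PSO → 0/0, 0/1, 0/2, 1/0, 1/1, 1/2, 2/0, 2/1, 2/2
target 2/0 ∈ {PSO}

SC:no TSO:no PSO:yes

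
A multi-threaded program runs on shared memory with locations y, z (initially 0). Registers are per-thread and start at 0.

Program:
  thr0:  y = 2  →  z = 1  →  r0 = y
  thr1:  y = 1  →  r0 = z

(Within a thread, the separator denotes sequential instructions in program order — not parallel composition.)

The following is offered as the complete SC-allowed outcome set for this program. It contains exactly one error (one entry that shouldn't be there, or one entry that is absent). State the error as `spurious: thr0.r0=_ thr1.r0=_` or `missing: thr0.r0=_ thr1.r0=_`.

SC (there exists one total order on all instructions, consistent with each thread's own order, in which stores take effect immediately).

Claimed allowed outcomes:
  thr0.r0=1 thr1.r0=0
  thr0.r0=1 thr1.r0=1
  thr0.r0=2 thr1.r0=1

outcome vector order: (thr0.r0,thr1.r0)
[SC] allowed = {10; 11; 20; 21}
SC∖claimed = {20}

missing: thr0.r0=2 thr1.r0=0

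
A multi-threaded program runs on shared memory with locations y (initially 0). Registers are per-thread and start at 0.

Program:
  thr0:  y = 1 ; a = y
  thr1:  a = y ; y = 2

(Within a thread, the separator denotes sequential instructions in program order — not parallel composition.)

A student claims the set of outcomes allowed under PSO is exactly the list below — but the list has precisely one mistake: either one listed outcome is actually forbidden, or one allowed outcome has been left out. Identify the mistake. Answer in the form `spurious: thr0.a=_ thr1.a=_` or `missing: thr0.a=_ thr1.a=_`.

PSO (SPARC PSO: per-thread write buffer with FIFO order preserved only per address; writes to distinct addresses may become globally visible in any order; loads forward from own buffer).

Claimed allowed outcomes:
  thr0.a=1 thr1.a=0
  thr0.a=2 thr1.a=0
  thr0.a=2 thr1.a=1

outcome vector order: (thr0.a,thr1.a)
PSO: 4 outcomes — {1/0, 1/1, 2/0, 2/1}
PSO∖claimed = {1/1}

missing: thr0.a=1 thr1.a=1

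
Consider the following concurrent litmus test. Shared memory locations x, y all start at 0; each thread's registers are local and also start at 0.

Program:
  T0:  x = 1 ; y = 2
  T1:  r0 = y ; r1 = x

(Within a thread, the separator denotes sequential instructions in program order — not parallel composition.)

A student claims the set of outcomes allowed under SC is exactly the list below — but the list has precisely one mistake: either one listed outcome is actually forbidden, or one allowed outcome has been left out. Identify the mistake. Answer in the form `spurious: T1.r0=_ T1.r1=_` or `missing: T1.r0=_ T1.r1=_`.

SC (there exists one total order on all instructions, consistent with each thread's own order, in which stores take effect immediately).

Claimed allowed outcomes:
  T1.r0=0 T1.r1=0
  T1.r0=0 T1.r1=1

outcome vector order: (T1.r0,T1.r1)
under SC → 0/0 0/1 2/1
SC∖claimed = {2/1}

missing: T1.r0=2 T1.r1=1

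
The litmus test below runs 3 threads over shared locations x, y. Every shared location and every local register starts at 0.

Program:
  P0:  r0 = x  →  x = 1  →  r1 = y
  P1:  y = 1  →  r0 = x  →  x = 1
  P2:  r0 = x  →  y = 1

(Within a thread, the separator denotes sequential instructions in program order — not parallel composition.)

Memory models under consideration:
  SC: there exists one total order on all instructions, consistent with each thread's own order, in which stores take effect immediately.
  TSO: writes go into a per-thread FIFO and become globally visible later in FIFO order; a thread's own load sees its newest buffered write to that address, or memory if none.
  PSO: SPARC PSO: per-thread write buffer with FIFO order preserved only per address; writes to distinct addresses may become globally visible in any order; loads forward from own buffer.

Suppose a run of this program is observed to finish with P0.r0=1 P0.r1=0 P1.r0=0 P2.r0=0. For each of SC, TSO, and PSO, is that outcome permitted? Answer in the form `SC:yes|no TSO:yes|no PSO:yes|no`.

SC:no TSO:no PSO:yes

outcome vector order: (P0.r0,P0.r1,P1.r0,P2.r0)
SC (8): (0,0,1,0); (0,0,1,1); (0,1,0,0); (0,1,0,1); (0,1,1,0); (0,1,1,1); (1,1,0,0); (1,1,0,1)
TSO (10): (0,0,0,0); (0,0,0,1); (0,0,1,0); (0,0,1,1); (0,1,0,0); (0,1,0,1); (0,1,1,0); (0,1,1,1); (1,1,0,0); (1,1,0,1)
PSO (12): (0,0,0,0); (0,0,0,1); (0,0,1,0); (0,0,1,1); (0,1,0,0); (0,1,0,1); (0,1,1,0); (0,1,1,1); (1,0,0,0); (1,0,0,1); (1,1,0,0); (1,1,0,1)
target (1,0,0,0) ∈ {PSO}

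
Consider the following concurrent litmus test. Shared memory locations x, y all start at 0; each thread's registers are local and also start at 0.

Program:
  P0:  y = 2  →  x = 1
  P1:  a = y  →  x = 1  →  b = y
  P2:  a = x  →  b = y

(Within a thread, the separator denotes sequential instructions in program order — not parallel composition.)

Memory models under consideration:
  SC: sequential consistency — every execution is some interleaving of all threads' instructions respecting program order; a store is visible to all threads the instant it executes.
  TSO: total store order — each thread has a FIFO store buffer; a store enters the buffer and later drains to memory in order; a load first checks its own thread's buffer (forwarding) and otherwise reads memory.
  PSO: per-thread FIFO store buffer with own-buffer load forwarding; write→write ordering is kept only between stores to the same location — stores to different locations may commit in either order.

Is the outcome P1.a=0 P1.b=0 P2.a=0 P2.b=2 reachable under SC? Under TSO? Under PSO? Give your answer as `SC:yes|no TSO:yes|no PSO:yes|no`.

SC:yes TSO:yes PSO:yes

outcome vector order: (P1.a,P1.b,P2.a,P2.b)
[SC] allowed = {0/0/0/0, 0/0/0/2, 0/0/1/0, 0/0/1/2, 0/2/0/0, 0/2/0/2, 0/2/1/0, 0/2/1/2, 2/2/0/0, 2/2/0/2, 2/2/1/2}
[TSO] allowed = {0/0/0/0, 0/0/0/2, 0/0/1/0, 0/0/1/2, 0/2/0/0, 0/2/0/2, 0/2/1/0, 0/2/1/2, 2/2/0/0, 2/2/0/2, 2/2/1/2}
[PSO] allowed = {0/0/0/0, 0/0/0/2, 0/0/1/0, 0/0/1/2, 0/2/0/0, 0/2/0/2, 0/2/1/0, 0/2/1/2, 2/2/0/0, 2/2/0/2, 2/2/1/0, 2/2/1/2}
target 0/0/0/2 ∈ {SC,TSO,PSO}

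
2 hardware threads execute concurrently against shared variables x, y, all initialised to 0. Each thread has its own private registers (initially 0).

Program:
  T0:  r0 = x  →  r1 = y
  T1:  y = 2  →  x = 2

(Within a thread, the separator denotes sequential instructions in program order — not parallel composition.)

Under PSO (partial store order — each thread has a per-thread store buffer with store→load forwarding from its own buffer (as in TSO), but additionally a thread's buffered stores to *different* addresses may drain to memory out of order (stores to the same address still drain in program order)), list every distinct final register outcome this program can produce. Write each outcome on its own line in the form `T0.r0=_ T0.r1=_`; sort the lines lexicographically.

outcome vector order: (T0.r0,T0.r1)
|PSO outcomes| = 4

T0.r0=0 T0.r1=0
T0.r0=0 T0.r1=2
T0.r0=2 T0.r1=0
T0.r0=2 T0.r1=2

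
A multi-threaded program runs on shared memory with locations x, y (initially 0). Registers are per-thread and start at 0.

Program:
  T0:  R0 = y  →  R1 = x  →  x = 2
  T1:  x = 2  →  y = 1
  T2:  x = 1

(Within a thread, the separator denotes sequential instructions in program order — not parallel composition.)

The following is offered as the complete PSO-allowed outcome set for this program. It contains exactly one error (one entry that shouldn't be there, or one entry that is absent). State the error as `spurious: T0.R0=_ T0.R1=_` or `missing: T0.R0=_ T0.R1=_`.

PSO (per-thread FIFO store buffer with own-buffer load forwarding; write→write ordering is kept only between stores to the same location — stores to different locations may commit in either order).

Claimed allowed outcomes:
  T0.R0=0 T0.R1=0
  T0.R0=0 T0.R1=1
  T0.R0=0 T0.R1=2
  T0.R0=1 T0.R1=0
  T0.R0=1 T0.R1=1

missing: T0.R0=1 T0.R1=2

outcome vector order: (T0.R0,T0.R1)
under PSO → <0 0>, <0 1>, <0 2>, <1 0>, <1 1>, <1 2>
PSO∖claimed = {<1 2>}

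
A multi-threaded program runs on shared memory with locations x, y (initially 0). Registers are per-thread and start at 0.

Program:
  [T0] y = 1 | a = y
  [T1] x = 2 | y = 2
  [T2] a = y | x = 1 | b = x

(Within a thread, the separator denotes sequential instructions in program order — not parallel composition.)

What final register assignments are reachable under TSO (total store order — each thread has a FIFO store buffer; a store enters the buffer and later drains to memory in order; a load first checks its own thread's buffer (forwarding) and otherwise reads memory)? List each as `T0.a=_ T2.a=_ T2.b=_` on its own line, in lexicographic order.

outcome vector order: (T0.a,T2.a,T2.b)
|TSO outcomes| = 10

T0.a=1 T2.a=0 T2.b=1
T0.a=1 T2.a=0 T2.b=2
T0.a=1 T2.a=1 T2.b=1
T0.a=1 T2.a=1 T2.b=2
T0.a=1 T2.a=2 T2.b=1
T0.a=2 T2.a=0 T2.b=1
T0.a=2 T2.a=0 T2.b=2
T0.a=2 T2.a=1 T2.b=1
T0.a=2 T2.a=1 T2.b=2
T0.a=2 T2.a=2 T2.b=1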